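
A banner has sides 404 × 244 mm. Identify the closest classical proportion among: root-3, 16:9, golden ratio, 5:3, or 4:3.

5:3

404/244 ≈ 1.656. Nearest candidates are 5:3 (1.667, off by 0.011) and golden ratio (1.618, off by 0.038).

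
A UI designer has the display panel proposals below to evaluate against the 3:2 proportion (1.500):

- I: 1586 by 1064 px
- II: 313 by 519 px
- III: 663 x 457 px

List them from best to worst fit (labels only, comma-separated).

I: 1586/1064 ≈ 1.491 → |1.491 − 1.500| = 0.009
II: 519/313 ≈ 1.658 → |1.658 − 1.500| = 0.158
III: 663/457 ≈ 1.451 → |1.451 − 1.500| = 0.049

I, III, II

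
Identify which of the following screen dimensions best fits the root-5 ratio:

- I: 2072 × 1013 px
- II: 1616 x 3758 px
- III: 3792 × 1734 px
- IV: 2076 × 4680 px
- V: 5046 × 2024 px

Ratios (long/short): I ≈ 2.045; II ≈ 2.325; III ≈ 2.187; IV ≈ 2.254; V ≈ 2.493.
root-5 ≈ 2.236; option IV is nearest (Δ 0.018).

IV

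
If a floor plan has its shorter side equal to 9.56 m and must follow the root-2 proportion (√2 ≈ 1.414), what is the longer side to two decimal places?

root-2 ≈ 1.41421.
Longer side = 9.56 × 1.41421 ≈ 13.5198 → 13.52 m.

13.52 m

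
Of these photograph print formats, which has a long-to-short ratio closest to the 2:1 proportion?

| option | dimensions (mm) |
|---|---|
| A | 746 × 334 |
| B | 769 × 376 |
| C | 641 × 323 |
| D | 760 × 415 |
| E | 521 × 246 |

C

Target 2:1 ≈ 2.000.
A: 2.234 (Δ0.234)  B: 2.045 (Δ0.045)  C: 1.985 (Δ0.015)  D: 1.831 (Δ0.169)  E: 2.118 (Δ0.118)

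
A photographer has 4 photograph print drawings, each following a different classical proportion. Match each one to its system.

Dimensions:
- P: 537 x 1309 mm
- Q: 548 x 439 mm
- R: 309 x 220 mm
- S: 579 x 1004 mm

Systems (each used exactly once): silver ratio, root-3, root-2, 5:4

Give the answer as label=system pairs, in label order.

P=silver ratio, Q=5:4, R=root-2, S=root-3

Ratios: P ≈ 2.438; Q ≈ 1.248; R ≈ 1.405; S ≈ 1.734.
Targets: silver ratio ≈ 2.414; root-3 ≈ 1.732; root-2 ≈ 1.414; 5:4 ≈ 1.250.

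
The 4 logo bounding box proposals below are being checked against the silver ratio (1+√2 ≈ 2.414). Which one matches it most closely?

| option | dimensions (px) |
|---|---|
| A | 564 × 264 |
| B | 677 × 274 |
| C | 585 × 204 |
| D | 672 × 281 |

Ratios (long/short): A ≈ 2.136; B ≈ 2.471; C ≈ 2.868; D ≈ 2.391.
silver ratio ≈ 2.414; option D is nearest (Δ 0.023).

D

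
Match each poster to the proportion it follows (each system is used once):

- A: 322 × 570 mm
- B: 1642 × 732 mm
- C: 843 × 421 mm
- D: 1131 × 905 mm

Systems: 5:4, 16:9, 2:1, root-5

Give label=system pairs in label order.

A = 570/322 ≈ 1.770 → 16:9 (1.778)
B = 1642/732 ≈ 2.243 → root-5 (2.236)
C = 843/421 ≈ 2.002 → 2:1 (2.000)
D = 1131/905 ≈ 1.250 → 5:4 (1.250)

A=16:9, B=root-5, C=2:1, D=5:4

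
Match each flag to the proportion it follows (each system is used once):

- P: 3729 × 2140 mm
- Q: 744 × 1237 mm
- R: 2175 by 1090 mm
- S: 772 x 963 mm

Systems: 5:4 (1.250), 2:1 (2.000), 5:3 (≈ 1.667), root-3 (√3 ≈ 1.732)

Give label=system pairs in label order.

P = 3729/2140 ≈ 1.743 → root-3 (1.732)
Q = 1237/744 ≈ 1.663 → 5:3 (1.667)
R = 2175/1090 ≈ 1.995 → 2:1 (2.000)
S = 963/772 ≈ 1.247 → 5:4 (1.250)

P=root-3, Q=5:3, R=2:1, S=5:4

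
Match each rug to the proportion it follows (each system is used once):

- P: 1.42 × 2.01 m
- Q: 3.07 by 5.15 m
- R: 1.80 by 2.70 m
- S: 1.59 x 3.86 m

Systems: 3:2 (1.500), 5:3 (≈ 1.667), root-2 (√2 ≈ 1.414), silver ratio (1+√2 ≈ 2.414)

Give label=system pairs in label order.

P=root-2, Q=5:3, R=3:2, S=silver ratio

P = 2.01/1.42 ≈ 1.415 → root-2 (1.414)
Q = 5.15/3.07 ≈ 1.678 → 5:3 (1.667)
R = 2.70/1.80 ≈ 1.500 → 3:2 (1.500)
S = 3.86/1.59 ≈ 2.428 → silver ratio (2.414)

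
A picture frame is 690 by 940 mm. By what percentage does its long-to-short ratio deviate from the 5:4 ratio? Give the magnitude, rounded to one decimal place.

Ratio = 940 / 690 ≈ 1.3623.
Ideal 5:4 = 1.2500. |1.3623 − 1.2500| / 1.2500 ≈ 8.98% → 9.0%.

9.0%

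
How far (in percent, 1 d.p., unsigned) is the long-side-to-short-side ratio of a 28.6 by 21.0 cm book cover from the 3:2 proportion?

9.2%

Ratio = 28.6 / 21.0 ≈ 1.3619.
Ideal 3:2 = 1.5000. |1.3619 − 1.5000| / 1.5000 ≈ 9.21% → 9.2%.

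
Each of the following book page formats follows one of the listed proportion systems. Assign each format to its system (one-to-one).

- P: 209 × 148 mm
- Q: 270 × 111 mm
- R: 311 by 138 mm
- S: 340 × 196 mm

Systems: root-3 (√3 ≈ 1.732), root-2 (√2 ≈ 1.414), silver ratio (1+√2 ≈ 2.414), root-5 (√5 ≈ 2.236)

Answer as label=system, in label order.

P = 209/148 ≈ 1.412 → root-2 (1.414)
Q = 270/111 ≈ 2.432 → silver ratio (2.414)
R = 311/138 ≈ 2.254 → root-5 (2.236)
S = 340/196 ≈ 1.735 → root-3 (1.732)

P=root-2, Q=silver ratio, R=root-5, S=root-3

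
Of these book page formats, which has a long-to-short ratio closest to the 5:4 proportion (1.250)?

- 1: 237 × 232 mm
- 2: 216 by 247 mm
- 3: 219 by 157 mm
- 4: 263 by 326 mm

4

Target 5:4 ≈ 1.250.
1: 1.022 (Δ0.228)  2: 1.144 (Δ0.106)  3: 1.395 (Δ0.145)  4: 1.240 (Δ0.010)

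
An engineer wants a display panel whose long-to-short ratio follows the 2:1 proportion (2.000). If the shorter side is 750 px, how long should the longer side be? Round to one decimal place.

2:1 = 2.00000.
Longer side = 750 × 2.00000 ≈ 1500.000 → 1500.0 px.

1500.0 px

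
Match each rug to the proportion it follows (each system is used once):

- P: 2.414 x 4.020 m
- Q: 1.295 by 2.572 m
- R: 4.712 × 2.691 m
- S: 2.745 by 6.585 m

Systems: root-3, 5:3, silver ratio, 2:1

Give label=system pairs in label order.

P=5:3, Q=2:1, R=root-3, S=silver ratio

P = 4.020/2.414 ≈ 1.665 → 5:3 (1.667)
Q = 2.572/1.295 ≈ 1.986 → 2:1 (2.000)
R = 4.712/2.691 ≈ 1.751 → root-3 (1.732)
S = 6.585/2.745 ≈ 2.399 → silver ratio (2.414)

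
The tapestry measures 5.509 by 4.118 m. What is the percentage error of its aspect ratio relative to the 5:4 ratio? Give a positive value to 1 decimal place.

Ratio = 5.509 / 4.118 ≈ 1.3378.
Ideal 5:4 = 1.2500. |1.3378 − 1.2500| / 1.2500 ≈ 7.02% → 7.0%.

7.0%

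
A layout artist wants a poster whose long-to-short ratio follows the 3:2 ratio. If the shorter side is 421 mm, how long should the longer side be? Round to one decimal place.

631.5 mm

3:2 = 1.50000.
Longer side = 421 × 1.50000 ≈ 631.500 → 631.5 mm.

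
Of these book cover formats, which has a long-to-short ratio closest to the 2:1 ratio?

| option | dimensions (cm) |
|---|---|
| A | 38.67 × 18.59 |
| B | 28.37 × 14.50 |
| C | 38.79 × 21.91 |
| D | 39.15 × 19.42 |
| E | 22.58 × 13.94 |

D

Target 2:1 ≈ 2.000.
A: 2.080 (Δ0.080)  B: 1.957 (Δ0.043)  C: 1.770 (Δ0.230)  D: 2.016 (Δ0.016)  E: 1.620 (Δ0.380)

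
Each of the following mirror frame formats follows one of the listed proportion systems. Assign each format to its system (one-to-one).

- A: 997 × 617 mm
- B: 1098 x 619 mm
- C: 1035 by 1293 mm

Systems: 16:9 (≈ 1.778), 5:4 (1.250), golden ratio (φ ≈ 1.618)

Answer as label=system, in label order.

A=golden ratio, B=16:9, C=5:4

A = 997/617 ≈ 1.616 → golden ratio (1.618)
B = 1098/619 ≈ 1.774 → 16:9 (1.778)
C = 1293/1035 ≈ 1.249 → 5:4 (1.250)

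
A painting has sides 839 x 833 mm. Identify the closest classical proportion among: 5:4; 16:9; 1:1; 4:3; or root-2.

1:1

839/833 ≈ 1.007. Nearest candidates are 1:1 (1.000, off by 0.007) and 5:4 (1.250, off by 0.243).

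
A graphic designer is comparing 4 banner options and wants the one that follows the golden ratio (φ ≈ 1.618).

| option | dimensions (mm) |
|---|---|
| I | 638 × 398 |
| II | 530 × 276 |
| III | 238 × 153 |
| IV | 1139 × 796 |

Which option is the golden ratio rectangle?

I

Ratios (long/short): I ≈ 1.603; II ≈ 1.920; III ≈ 1.556; IV ≈ 1.431.
golden ratio ≈ 1.618; option I is nearest (Δ 0.015).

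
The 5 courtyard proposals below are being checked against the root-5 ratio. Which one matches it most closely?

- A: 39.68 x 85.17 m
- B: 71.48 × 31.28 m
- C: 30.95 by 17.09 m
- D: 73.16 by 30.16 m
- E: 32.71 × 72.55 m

Target root-5 ≈ 2.236.
A: 2.146 (Δ0.090)  B: 2.285 (Δ0.049)  C: 1.811 (Δ0.425)  D: 2.426 (Δ0.190)  E: 2.218 (Δ0.018)

E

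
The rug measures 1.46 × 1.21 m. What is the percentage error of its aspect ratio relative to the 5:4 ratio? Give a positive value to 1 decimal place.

Ratio = 1.46 / 1.21 ≈ 1.2066.
Ideal 5:4 = 1.2500. |1.2066 − 1.2500| / 1.2500 ≈ 3.47% → 3.5%.

3.5%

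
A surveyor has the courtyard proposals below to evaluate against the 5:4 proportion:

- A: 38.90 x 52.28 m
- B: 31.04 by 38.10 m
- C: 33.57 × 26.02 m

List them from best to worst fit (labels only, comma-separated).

B, C, A

A: 52.28/38.90 ≈ 1.344 → |1.344 − 1.250| = 0.094
B: 38.10/31.04 ≈ 1.227 → |1.227 − 1.250| = 0.023
C: 33.57/26.02 ≈ 1.290 → |1.290 − 1.250| = 0.040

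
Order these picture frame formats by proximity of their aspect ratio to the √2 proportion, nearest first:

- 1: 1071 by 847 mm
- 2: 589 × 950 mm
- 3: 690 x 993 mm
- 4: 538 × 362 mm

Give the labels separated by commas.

3, 4, 1, 2

Ratios: 1 = 1071 / 847 ≈ 1.264; 2 = 950 / 589 ≈ 1.613; 3 = 993 / 690 ≈ 1.439; 4 = 538 / 362 ≈ 1.486.
|Δ from 1.414|: 1 0.150; 2 0.199; 3 0.025; 4 0.072.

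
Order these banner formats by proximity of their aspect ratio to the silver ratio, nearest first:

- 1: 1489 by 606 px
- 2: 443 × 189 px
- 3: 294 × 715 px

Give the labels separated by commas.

3, 1, 2

1: 1489/606 ≈ 2.457 → |2.457 − 2.414| = 0.043
2: 443/189 ≈ 2.344 → |2.344 − 2.414| = 0.070
3: 715/294 ≈ 2.432 → |2.432 − 2.414| = 0.018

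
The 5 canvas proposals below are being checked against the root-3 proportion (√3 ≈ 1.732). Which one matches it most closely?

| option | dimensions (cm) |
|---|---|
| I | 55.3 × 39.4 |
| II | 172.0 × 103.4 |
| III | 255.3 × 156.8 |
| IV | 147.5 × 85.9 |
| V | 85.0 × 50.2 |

Target root-3 ≈ 1.732.
I: 1.404 (Δ0.328)  II: 1.663 (Δ0.069)  III: 1.628 (Δ0.104)  IV: 1.717 (Δ0.015)  V: 1.693 (Δ0.039)

IV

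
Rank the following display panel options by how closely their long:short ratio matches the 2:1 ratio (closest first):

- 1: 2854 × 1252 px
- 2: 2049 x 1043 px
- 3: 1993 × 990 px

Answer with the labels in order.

Ratios: 1 = 2854 / 1252 ≈ 2.280; 2 = 2049 / 1043 ≈ 1.965; 3 = 1993 / 990 ≈ 2.013.
|Δ from 2.000|: 1 0.280; 2 0.035; 3 0.013.

3, 2, 1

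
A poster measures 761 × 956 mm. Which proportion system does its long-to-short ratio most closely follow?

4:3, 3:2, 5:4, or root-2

956/761 ≈ 1.256. Nearest candidates are 5:4 (1.250, off by 0.006) and 4:3 (1.333, off by 0.077).

5:4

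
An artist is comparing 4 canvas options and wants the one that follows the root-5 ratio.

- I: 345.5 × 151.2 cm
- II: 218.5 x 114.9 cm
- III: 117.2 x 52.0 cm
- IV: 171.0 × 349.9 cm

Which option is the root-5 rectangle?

Target root-5 ≈ 2.236.
I: 2.285 (Δ0.049)  II: 1.902 (Δ0.334)  III: 2.254 (Δ0.018)  IV: 2.046 (Δ0.190)

III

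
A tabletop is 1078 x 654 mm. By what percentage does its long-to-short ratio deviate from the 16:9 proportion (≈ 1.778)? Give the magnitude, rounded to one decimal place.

7.3%

Ratio = 1078 / 654 ≈ 1.6483.
Ideal 16:9 ≈ 1.7778. |1.6483 − 1.7778| / 1.7778 ≈ 7.28% → 7.3%.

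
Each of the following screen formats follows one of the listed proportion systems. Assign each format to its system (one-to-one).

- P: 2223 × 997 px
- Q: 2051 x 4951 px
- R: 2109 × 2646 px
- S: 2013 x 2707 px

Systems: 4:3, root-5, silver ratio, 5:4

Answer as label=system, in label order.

P=root-5, Q=silver ratio, R=5:4, S=4:3

Ratios: P ≈ 2.230; Q ≈ 2.414; R ≈ 1.255; S ≈ 1.345.
Targets: 4:3 ≈ 1.333; root-5 ≈ 2.236; silver ratio ≈ 2.414; 5:4 ≈ 1.250.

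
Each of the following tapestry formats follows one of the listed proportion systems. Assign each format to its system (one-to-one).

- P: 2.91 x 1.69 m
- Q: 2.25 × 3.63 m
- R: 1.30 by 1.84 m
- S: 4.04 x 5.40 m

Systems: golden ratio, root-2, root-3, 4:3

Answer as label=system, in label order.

P = 2.91/1.69 ≈ 1.722 → root-3 (1.732)
Q = 3.63/2.25 ≈ 1.613 → golden ratio (1.618)
R = 1.84/1.30 ≈ 1.415 → root-2 (1.414)
S = 5.40/4.04 ≈ 1.337 → 4:3 (1.333)

P=root-3, Q=golden ratio, R=root-2, S=4:3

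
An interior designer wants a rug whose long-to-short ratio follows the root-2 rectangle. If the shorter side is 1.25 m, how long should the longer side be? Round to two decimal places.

root-2 ≈ 1.41421.
Longer side = 1.25 × 1.41421 ≈ 1.7678 → 1.77 m.

1.77 m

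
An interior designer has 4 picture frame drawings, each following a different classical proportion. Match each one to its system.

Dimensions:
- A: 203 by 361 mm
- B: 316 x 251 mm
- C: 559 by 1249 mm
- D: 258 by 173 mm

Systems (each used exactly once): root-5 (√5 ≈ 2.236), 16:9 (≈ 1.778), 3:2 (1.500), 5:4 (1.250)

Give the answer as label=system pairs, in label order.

Ratios: A ≈ 1.778; B ≈ 1.259; C ≈ 2.234; D ≈ 1.491.
Targets: root-5 ≈ 2.236; 16:9 ≈ 1.778; 3:2 ≈ 1.500; 5:4 ≈ 1.250.

A=16:9, B=5:4, C=root-5, D=3:2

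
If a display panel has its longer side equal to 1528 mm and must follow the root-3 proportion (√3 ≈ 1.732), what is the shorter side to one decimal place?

882.2 mm

root-3 ≈ 1.73205.
Shorter side = 1528 ÷ 1.73205 ≈ 882.192 → 882.2 mm.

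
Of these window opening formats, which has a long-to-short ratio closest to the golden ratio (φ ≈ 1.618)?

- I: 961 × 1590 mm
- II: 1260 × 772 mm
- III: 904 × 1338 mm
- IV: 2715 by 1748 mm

II

Ratios (long/short): I ≈ 1.655; II ≈ 1.632; III ≈ 1.480; IV ≈ 1.553.
golden ratio ≈ 1.618; option II is nearest (Δ 0.014).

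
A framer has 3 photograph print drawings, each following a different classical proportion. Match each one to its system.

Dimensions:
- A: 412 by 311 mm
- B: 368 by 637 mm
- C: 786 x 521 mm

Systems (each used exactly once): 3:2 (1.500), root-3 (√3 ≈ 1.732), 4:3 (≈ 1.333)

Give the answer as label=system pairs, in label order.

A = 412/311 ≈ 1.325 → 4:3 (1.333)
B = 637/368 ≈ 1.731 → root-3 (1.732)
C = 786/521 ≈ 1.509 → 3:2 (1.500)

A=4:3, B=root-3, C=3:2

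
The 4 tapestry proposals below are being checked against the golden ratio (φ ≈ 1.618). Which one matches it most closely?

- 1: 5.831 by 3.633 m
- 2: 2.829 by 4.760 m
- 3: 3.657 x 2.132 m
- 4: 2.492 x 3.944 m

Ratios (long/short): 1 ≈ 1.605; 2 ≈ 1.683; 3 ≈ 1.715; 4 ≈ 1.583.
golden ratio ≈ 1.618; option 1 is nearest (Δ 0.013).

1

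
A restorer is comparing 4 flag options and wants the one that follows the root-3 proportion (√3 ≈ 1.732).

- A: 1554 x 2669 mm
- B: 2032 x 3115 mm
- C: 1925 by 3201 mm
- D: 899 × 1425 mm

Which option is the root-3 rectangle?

A

Ratios (long/short): A ≈ 1.718; B ≈ 1.533; C ≈ 1.663; D ≈ 1.585.
root-3 ≈ 1.732; option A is nearest (Δ 0.014).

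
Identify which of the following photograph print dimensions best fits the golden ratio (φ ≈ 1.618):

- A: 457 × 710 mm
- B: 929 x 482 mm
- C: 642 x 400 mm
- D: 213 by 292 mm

C

Ratios (long/short): A ≈ 1.554; B ≈ 1.927; C ≈ 1.605; D ≈ 1.371.
golden ratio ≈ 1.618; option C is nearest (Δ 0.013).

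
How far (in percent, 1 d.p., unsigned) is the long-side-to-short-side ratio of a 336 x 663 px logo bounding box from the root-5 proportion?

Ratio = 663 / 336 ≈ 1.9732.
Ideal root-5 ≈ 2.2361. |1.9732 − 2.2361| / 2.2361 ≈ 11.76% → 11.8%.

11.8%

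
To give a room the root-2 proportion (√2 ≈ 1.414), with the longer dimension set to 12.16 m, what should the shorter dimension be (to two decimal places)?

8.60 m

root-2 ≈ 1.41421.
Shorter side = 12.16 ÷ 1.41421 ≈ 8.5984 → 8.60 m.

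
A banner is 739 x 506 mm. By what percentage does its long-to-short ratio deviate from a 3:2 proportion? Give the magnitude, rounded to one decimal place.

2.6%

Ratio = 739 / 506 ≈ 1.4605.
Ideal 3:2 = 1.5000. |1.4605 − 1.5000| / 1.5000 ≈ 2.63% → 2.6%.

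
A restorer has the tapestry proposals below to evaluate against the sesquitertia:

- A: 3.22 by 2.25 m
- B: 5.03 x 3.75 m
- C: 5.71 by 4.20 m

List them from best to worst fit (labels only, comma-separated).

B, C, A

A: 3.22/2.25 ≈ 1.431 → |1.431 − 1.333| = 0.098
B: 5.03/3.75 ≈ 1.341 → |1.341 − 1.333| = 0.008
C: 5.71/4.20 ≈ 1.360 → |1.360 − 1.333| = 0.027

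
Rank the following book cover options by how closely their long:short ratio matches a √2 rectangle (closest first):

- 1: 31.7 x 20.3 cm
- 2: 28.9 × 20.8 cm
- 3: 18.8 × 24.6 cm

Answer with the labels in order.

2, 3, 1

1: 31.7/20.3 ≈ 1.562 → |1.562 − 1.414| = 0.148
2: 28.9/20.8 ≈ 1.389 → |1.389 − 1.414| = 0.025
3: 24.6/18.8 ≈ 1.309 → |1.309 − 1.414| = 0.105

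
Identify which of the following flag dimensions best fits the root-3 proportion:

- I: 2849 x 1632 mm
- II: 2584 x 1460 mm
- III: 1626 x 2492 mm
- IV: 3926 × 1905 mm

I

Target root-3 ≈ 1.732.
I: 1.746 (Δ0.014)  II: 1.770 (Δ0.038)  III: 1.533 (Δ0.199)  IV: 2.061 (Δ0.329)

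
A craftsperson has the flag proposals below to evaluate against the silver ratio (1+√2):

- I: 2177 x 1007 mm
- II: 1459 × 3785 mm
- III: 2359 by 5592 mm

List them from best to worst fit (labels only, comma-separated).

Ratios: I = 2177 / 1007 ≈ 2.162; II = 3785 / 1459 ≈ 2.594; III = 5592 / 2359 ≈ 2.370.
|Δ from 2.414|: I 0.252; II 0.180; III 0.044.

III, II, I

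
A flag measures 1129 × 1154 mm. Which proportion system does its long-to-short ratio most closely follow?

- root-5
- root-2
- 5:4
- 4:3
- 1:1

1:1

Ratio = 1154 / 1129 ≈ 1.022.
Distances: root-5 2.236 (Δ 1.214); root-2 1.414 (Δ 0.392); 5:4 1.250 (Δ 0.228); 4:3 1.333 (Δ 0.311); 1:1 1.000 (Δ 0.022).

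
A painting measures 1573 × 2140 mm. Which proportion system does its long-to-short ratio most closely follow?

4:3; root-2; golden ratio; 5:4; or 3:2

2140/1573 ≈ 1.360. Nearest candidates are 4:3 (1.333, off by 0.027) and root-2 (1.414, off by 0.054).

4:3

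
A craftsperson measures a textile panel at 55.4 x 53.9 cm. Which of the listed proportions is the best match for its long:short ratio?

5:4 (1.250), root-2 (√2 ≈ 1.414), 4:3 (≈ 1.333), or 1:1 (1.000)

55.4/53.9 ≈ 1.028. Nearest candidates are 1:1 (1.000, off by 0.028) and 5:4 (1.250, off by 0.222).

1:1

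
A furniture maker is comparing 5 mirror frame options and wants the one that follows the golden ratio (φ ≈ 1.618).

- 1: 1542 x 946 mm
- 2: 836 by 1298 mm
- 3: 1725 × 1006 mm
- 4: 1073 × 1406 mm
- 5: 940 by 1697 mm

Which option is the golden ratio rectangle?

Ratios (long/short): 1 ≈ 1.630; 2 ≈ 1.553; 3 ≈ 1.715; 4 ≈ 1.310; 5 ≈ 1.805.
golden ratio ≈ 1.618; option 1 is nearest (Δ 0.012).

1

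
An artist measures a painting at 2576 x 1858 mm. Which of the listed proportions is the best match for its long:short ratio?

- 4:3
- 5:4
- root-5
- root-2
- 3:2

2576/1858 ≈ 1.386. Nearest candidates are root-2 (1.414, off by 0.028) and 4:3 (1.333, off by 0.053).

root-2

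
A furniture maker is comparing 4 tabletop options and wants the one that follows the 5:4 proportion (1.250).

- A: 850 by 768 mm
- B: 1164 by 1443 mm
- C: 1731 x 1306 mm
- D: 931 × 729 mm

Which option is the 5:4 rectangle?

Ratios (long/short): A ≈ 1.107; B ≈ 1.240; C ≈ 1.325; D ≈ 1.277.
5:4 ≈ 1.250; option B is nearest (Δ 0.010).

B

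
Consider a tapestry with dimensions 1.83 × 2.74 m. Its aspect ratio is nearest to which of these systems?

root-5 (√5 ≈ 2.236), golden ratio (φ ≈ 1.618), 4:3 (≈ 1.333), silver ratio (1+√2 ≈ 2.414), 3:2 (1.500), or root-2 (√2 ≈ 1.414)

3:2

Ratio = 2.74 / 1.83 ≈ 1.497.
Distances: root-5 2.236 (Δ 0.739); golden ratio 1.618 (Δ 0.121); 4:3 1.333 (Δ 0.164); silver ratio 2.414 (Δ 0.917); 3:2 1.500 (Δ 0.003); root-2 1.414 (Δ 0.083).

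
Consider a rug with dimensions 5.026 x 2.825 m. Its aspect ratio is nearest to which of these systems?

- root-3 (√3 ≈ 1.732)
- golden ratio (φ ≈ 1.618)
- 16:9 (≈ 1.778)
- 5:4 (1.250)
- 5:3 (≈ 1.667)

5.026/2.825 ≈ 1.779. Nearest candidates are 16:9 (1.778, off by 0.001) and root-3 (1.732, off by 0.047).

16:9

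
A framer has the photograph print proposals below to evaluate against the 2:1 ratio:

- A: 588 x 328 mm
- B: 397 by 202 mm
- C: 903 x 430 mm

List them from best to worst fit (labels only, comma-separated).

B, C, A

A: 588/328 ≈ 1.793 → |1.793 − 2.000| = 0.207
B: 397/202 ≈ 1.965 → |1.965 − 2.000| = 0.035
C: 903/430 ≈ 2.100 → |2.100 − 2.000| = 0.100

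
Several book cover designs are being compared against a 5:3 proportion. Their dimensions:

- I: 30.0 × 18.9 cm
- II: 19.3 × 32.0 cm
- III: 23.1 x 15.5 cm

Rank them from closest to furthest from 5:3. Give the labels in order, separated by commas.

II, I, III

Ratios: I = 30.0 / 18.9 ≈ 1.587; II = 32.0 / 19.3 ≈ 1.658; III = 23.1 / 15.5 ≈ 1.490.
|Δ from 1.667|: I 0.080; II 0.009; III 0.177.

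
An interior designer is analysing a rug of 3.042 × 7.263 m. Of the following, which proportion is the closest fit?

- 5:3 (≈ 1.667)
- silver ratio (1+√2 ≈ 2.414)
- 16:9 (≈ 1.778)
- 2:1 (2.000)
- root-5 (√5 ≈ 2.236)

silver ratio

7.263/3.042 ≈ 2.388. Nearest candidates are silver ratio (2.414, off by 0.026) and root-5 (2.236, off by 0.152).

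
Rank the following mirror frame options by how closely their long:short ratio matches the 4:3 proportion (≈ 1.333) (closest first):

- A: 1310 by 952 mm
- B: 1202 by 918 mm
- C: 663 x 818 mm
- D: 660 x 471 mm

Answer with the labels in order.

B, A, D, C

A: 1310/952 ≈ 1.376 → |1.376 − 1.333| = 0.043
B: 1202/918 ≈ 1.309 → |1.309 − 1.333| = 0.024
C: 818/663 ≈ 1.234 → |1.234 − 1.333| = 0.099
D: 660/471 ≈ 1.401 → |1.401 − 1.333| = 0.068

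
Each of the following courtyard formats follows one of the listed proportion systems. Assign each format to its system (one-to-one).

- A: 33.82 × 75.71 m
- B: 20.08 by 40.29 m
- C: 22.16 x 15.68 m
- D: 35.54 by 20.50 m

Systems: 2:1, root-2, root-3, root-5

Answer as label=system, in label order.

A=root-5, B=2:1, C=root-2, D=root-3

A = 75.71/33.82 ≈ 2.239 → root-5 (2.236)
B = 40.29/20.08 ≈ 2.006 → 2:1 (2.000)
C = 22.16/15.68 ≈ 1.413 → root-2 (1.414)
D = 35.54/20.50 ≈ 1.734 → root-3 (1.732)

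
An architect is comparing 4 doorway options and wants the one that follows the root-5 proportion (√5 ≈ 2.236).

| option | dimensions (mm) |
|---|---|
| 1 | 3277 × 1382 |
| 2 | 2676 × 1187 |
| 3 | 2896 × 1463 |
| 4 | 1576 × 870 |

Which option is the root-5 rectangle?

Ratios (long/short): 1 ≈ 2.371; 2 ≈ 2.254; 3 ≈ 1.979; 4 ≈ 1.811.
root-5 ≈ 2.236; option 2 is nearest (Δ 0.018).

2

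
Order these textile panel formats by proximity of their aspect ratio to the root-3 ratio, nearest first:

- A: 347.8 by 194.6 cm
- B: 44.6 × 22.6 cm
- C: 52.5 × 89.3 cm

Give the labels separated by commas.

Ratios: A = 347.8 / 194.6 ≈ 1.787; B = 44.6 / 22.6 ≈ 1.973; C = 89.3 / 52.5 ≈ 1.701.
|Δ from 1.732|: A 0.055; B 0.241; C 0.031.

C, A, B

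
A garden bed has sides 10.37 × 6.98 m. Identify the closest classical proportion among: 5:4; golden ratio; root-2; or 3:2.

3:2

10.37/6.98 ≈ 1.486. Nearest candidates are 3:2 (1.500, off by 0.014) and root-2 (1.414, off by 0.072).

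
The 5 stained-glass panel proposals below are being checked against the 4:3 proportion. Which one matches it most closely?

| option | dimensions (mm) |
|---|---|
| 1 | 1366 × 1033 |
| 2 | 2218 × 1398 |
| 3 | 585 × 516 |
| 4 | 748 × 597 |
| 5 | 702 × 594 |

Ratios (long/short): 1 ≈ 1.322; 2 ≈ 1.587; 3 ≈ 1.134; 4 ≈ 1.253; 5 ≈ 1.182.
4:3 ≈ 1.333; option 1 is nearest (Δ 0.011).

1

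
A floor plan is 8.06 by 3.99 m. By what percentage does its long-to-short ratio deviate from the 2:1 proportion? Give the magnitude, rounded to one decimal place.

Ratio = 8.06 / 3.99 ≈ 2.0201.
Ideal 2:1 = 2.0000. |2.0201 − 2.0000| / 2.0000 ≈ 1.00% → 1.0%.

1.0%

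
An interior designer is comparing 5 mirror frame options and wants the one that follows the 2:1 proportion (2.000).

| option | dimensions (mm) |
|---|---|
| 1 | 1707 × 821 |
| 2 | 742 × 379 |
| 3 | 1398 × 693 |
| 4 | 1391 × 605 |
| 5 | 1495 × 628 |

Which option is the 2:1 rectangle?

3

Ratios (long/short): 1 ≈ 2.079; 2 ≈ 1.958; 3 ≈ 2.017; 4 ≈ 2.299; 5 ≈ 2.381.
2:1 ≈ 2.000; option 3 is nearest (Δ 0.017).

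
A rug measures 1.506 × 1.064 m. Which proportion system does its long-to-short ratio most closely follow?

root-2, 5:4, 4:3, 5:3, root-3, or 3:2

root-2

Ratio = 1.506 / 1.064 ≈ 1.415.
Distances: root-2 1.414 (Δ 0.001); 5:4 1.250 (Δ 0.165); 4:3 1.333 (Δ 0.082); 5:3 1.667 (Δ 0.252); root-3 1.732 (Δ 0.317); 3:2 1.500 (Δ 0.085).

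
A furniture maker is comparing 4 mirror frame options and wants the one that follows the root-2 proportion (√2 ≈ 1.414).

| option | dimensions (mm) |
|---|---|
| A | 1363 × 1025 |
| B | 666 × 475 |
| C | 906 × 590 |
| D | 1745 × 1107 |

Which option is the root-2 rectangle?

Target root-2 ≈ 1.414.
A: 1.330 (Δ0.084)  B: 1.402 (Δ0.012)  C: 1.536 (Δ0.122)  D: 1.576 (Δ0.162)

B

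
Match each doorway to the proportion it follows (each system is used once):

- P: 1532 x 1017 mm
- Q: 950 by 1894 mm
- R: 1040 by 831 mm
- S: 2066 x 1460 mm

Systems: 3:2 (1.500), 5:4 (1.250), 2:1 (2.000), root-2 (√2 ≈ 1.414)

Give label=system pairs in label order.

P = 1532/1017 ≈ 1.506 → 3:2 (1.500)
Q = 1894/950 ≈ 1.994 → 2:1 (2.000)
R = 1040/831 ≈ 1.252 → 5:4 (1.250)
S = 2066/1460 ≈ 1.415 → root-2 (1.414)

P=3:2, Q=2:1, R=5:4, S=root-2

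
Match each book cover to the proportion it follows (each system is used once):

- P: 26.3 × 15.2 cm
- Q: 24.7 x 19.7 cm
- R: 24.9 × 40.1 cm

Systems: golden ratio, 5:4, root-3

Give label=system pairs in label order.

P=root-3, Q=5:4, R=golden ratio

P = 26.3/15.2 ≈ 1.730 → root-3 (1.732)
Q = 24.7/19.7 ≈ 1.254 → 5:4 (1.250)
R = 40.1/24.9 ≈ 1.610 → golden ratio (1.618)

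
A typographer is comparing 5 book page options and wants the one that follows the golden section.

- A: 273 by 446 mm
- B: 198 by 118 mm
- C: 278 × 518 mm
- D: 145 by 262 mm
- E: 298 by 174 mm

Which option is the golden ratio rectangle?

Target golden ratio ≈ 1.618.
A: 1.634 (Δ0.016)  B: 1.678 (Δ0.060)  C: 1.863 (Δ0.245)  D: 1.807 (Δ0.189)  E: 1.713 (Δ0.095)

A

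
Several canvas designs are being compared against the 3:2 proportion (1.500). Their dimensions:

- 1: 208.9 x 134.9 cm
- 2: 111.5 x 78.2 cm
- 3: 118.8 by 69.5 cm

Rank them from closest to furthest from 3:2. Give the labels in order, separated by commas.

1, 2, 3

1: 208.9/134.9 ≈ 1.549 → |1.549 − 1.500| = 0.049
2: 111.5/78.2 ≈ 1.426 → |1.426 − 1.500| = 0.074
3: 118.8/69.5 ≈ 1.709 → |1.709 − 1.500| = 0.209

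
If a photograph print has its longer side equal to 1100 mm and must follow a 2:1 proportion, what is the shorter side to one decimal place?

2:1 = 2.00000.
Shorter side = 1100 ÷ 2.00000 ≈ 550.000 → 550.0 mm.

550.0 mm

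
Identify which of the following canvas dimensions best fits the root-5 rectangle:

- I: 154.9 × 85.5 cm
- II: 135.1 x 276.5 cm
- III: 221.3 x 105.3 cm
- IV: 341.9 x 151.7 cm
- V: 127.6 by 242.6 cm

IV

Target root-5 ≈ 2.236.
I: 1.812 (Δ0.424)  II: 2.047 (Δ0.189)  III: 2.102 (Δ0.134)  IV: 2.254 (Δ0.018)  V: 1.901 (Δ0.335)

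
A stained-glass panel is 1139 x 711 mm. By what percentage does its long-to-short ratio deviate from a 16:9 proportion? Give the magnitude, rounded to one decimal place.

Ratio = 1139 / 711 ≈ 1.6020.
Ideal 16:9 ≈ 1.7778. |1.6020 − 1.7778| / 1.7778 ≈ 9.89% → 9.9%.

9.9%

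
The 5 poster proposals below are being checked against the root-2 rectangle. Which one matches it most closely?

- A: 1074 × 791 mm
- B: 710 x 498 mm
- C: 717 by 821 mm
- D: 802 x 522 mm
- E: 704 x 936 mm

Target root-2 ≈ 1.414.
A: 1.358 (Δ0.056)  B: 1.426 (Δ0.012)  C: 1.145 (Δ0.269)  D: 1.536 (Δ0.122)  E: 1.330 (Δ0.084)

B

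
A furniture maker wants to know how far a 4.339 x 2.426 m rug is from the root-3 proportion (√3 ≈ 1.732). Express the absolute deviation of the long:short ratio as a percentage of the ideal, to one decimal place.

3.3%

Ratio = 4.339 / 2.426 ≈ 1.7885.
Ideal root-3 ≈ 1.7321. |1.7885 − 1.7321| / 1.7321 ≈ 3.26% → 3.3%.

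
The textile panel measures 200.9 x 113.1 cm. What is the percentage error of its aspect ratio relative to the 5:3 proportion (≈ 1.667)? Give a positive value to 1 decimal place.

6.6%

Ratio = 200.9 / 113.1 ≈ 1.7763.
Ideal 5:3 ≈ 1.6667. |1.7763 − 1.6667| / 1.6667 ≈ 6.58% → 6.6%.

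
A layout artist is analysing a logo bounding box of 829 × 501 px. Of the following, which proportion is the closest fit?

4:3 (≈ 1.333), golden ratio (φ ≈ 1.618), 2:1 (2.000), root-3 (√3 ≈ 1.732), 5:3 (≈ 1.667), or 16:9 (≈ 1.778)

5:3

829/501 ≈ 1.655. Nearest candidates are 5:3 (1.667, off by 0.012) and golden ratio (1.618, off by 0.037).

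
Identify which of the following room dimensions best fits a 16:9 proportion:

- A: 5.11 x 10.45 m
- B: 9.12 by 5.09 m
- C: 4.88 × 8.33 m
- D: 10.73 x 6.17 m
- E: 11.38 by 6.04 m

B

Target 16:9 ≈ 1.778.
A: 2.045 (Δ0.267)  B: 1.792 (Δ0.014)  C: 1.707 (Δ0.071)  D: 1.739 (Δ0.039)  E: 1.884 (Δ0.106)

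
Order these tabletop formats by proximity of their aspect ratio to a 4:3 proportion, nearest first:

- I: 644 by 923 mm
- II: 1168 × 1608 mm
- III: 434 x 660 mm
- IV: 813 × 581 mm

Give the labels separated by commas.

II, IV, I, III

I: 923/644 ≈ 1.433 → |1.433 − 1.333| = 0.100
II: 1608/1168 ≈ 1.377 → |1.377 − 1.333| = 0.044
III: 660/434 ≈ 1.521 → |1.521 − 1.333| = 0.188
IV: 813/581 ≈ 1.399 → |1.399 − 1.333| = 0.066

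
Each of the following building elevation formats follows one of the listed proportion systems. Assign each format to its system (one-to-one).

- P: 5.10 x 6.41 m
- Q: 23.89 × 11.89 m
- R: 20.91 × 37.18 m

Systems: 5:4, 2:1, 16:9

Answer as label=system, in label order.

P=5:4, Q=2:1, R=16:9

P = 6.41/5.10 ≈ 1.257 → 5:4 (1.250)
Q = 23.89/11.89 ≈ 2.009 → 2:1 (2.000)
R = 37.18/20.91 ≈ 1.778 → 16:9 (1.778)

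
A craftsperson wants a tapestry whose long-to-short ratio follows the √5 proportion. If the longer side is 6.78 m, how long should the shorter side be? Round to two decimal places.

3.03 m

root-5 ≈ 2.23607.
Shorter side = 6.78 ÷ 2.23607 ≈ 3.0321 → 3.03 m.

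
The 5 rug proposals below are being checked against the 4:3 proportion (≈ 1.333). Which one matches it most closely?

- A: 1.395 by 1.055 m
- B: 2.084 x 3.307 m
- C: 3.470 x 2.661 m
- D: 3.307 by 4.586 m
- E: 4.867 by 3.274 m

Target 4:3 ≈ 1.333.
A: 1.322 (Δ0.011)  B: 1.587 (Δ0.254)  C: 1.304 (Δ0.029)  D: 1.387 (Δ0.054)  E: 1.487 (Δ0.154)

A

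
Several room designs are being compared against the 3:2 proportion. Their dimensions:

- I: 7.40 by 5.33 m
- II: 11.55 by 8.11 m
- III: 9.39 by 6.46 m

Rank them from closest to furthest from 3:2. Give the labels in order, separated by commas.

Ratios: I = 7.40 / 5.33 ≈ 1.388; II = 11.55 / 8.11 ≈ 1.424; III = 9.39 / 6.46 ≈ 1.454.
|Δ from 1.500|: I 0.112; II 0.076; III 0.046.

III, II, I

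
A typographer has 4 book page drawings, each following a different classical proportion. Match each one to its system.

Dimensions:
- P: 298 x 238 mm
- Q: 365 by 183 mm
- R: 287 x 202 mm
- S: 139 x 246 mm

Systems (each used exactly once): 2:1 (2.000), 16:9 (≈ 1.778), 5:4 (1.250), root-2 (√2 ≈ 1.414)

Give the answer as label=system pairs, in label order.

P=5:4, Q=2:1, R=root-2, S=16:9

P = 298/238 ≈ 1.252 → 5:4 (1.250)
Q = 365/183 ≈ 1.995 → 2:1 (2.000)
R = 287/202 ≈ 1.421 → root-2 (1.414)
S = 246/139 ≈ 1.770 → 16:9 (1.778)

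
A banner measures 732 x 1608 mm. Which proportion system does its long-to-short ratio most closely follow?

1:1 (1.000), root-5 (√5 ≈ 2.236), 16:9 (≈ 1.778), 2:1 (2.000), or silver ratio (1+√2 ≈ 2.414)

root-5

1608/732 ≈ 2.197. Nearest candidates are root-5 (2.236, off by 0.039) and 2:1 (2.000, off by 0.197).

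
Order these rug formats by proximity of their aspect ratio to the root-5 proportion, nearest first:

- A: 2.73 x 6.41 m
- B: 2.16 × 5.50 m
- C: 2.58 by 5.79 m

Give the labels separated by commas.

C, A, B

Ratios: A = 6.41 / 2.73 ≈ 2.348; B = 5.50 / 2.16 ≈ 2.546; C = 5.79 / 2.58 ≈ 2.244.
|Δ from 2.236|: A 0.112; B 0.310; C 0.008.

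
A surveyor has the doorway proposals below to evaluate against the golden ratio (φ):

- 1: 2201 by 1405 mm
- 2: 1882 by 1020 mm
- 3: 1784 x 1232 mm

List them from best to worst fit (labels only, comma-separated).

1, 3, 2

1: 2201/1405 ≈ 1.567 → |1.567 − 1.618| = 0.051
2: 1882/1020 ≈ 1.845 → |1.845 − 1.618| = 0.227
3: 1784/1232 ≈ 1.448 → |1.448 − 1.618| = 0.170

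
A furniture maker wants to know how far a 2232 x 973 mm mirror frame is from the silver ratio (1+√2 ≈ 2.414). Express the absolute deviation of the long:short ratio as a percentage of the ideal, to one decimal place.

Ratio = 2232 / 973 ≈ 2.2939.
Ideal silver ratio ≈ 2.4142. |2.2939 − 2.4142| / 2.4142 ≈ 4.98% → 5.0%.

5.0%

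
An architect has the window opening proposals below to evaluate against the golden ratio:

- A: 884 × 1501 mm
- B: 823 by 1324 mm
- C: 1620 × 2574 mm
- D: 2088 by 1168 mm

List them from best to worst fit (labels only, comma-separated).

A: 1501/884 ≈ 1.698 → |1.698 − 1.618| = 0.080
B: 1324/823 ≈ 1.609 → |1.609 − 1.618| = 0.009
C: 2574/1620 ≈ 1.589 → |1.589 − 1.618| = 0.029
D: 2088/1168 ≈ 1.788 → |1.788 − 1.618| = 0.170

B, C, A, D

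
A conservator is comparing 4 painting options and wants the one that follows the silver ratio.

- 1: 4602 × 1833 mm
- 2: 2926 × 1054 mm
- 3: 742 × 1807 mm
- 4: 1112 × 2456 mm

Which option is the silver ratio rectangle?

3

Ratios (long/short): 1 ≈ 2.511; 2 ≈ 2.776; 3 ≈ 2.435; 4 ≈ 2.209.
silver ratio ≈ 2.414; option 3 is nearest (Δ 0.021).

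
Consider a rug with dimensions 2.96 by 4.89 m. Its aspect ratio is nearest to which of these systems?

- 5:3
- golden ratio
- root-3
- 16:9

5:3

4.89/2.96 ≈ 1.652. Nearest candidates are 5:3 (1.667, off by 0.015) and golden ratio (1.618, off by 0.034).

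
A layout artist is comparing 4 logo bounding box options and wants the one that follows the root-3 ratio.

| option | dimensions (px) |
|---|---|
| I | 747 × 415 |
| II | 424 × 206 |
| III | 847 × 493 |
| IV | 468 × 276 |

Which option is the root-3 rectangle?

III

Ratios (long/short): I ≈ 1.800; II ≈ 2.058; III ≈ 1.718; IV ≈ 1.696.
root-3 ≈ 1.732; option III is nearest (Δ 0.014).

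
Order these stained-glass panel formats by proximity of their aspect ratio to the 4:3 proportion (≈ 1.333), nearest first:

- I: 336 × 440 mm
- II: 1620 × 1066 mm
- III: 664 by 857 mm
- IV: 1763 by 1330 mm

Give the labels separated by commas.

Ratios: I = 440 / 336 ≈ 1.310; II = 1620 / 1066 ≈ 1.520; III = 857 / 664 ≈ 1.291; IV = 1763 / 1330 ≈ 1.326.
|Δ from 1.333|: I 0.023; II 0.187; III 0.042; IV 0.007.

IV, I, III, II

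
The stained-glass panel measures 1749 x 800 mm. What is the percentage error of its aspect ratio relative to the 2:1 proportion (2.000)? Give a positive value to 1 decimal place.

Ratio = 1749 / 800 ≈ 2.1862.
Ideal 2:1 = 2.0000. |2.1862 − 2.0000| / 2.0000 ≈ 9.31% → 9.3%.

9.3%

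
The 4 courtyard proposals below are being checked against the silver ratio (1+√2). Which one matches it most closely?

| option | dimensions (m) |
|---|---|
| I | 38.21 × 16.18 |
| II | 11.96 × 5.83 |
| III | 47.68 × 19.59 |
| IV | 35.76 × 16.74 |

Target silver ratio ≈ 2.414.
I: 2.362 (Δ0.052)  II: 2.051 (Δ0.363)  III: 2.434 (Δ0.020)  IV: 2.136 (Δ0.278)

III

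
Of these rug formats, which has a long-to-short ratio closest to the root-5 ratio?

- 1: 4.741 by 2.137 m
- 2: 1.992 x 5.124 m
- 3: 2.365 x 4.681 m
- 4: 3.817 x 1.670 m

Ratios (long/short): 1 ≈ 2.219; 2 ≈ 2.572; 3 ≈ 1.979; 4 ≈ 2.286.
root-5 ≈ 2.236; option 1 is nearest (Δ 0.017).

1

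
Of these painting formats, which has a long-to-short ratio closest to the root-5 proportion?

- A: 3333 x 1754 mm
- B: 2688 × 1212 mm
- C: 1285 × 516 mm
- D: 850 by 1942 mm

B

Ratios (long/short): A ≈ 1.900; B ≈ 2.218; C ≈ 2.490; D ≈ 2.285.
root-5 ≈ 2.236; option B is nearest (Δ 0.018).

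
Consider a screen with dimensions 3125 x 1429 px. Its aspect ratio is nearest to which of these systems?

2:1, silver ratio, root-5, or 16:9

3125/1429 ≈ 2.187. Nearest candidates are root-5 (2.236, off by 0.049) and 2:1 (2.000, off by 0.187).

root-5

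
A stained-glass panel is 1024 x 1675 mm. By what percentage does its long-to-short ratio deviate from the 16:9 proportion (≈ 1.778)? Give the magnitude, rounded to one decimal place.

8.0%

Ratio = 1675 / 1024 ≈ 1.6357.
Ideal 16:9 ≈ 1.7778. |1.6357 − 1.7778| / 1.7778 ≈ 7.99% → 8.0%.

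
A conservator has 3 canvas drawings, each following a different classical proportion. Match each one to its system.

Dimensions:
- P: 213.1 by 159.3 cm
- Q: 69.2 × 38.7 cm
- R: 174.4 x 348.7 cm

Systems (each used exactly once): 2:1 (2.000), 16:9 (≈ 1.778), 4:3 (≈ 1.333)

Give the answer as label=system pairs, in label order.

P=4:3, Q=16:9, R=2:1

Ratios: P ≈ 1.338; Q ≈ 1.788; R ≈ 1.999.
Targets: 2:1 ≈ 2.000; 16:9 ≈ 1.778; 4:3 ≈ 1.333.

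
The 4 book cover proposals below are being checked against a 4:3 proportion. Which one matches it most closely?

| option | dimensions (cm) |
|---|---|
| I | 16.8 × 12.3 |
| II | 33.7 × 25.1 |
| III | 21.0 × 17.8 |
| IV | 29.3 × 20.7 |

Ratios (long/short): I ≈ 1.366; II ≈ 1.343; III ≈ 1.180; IV ≈ 1.415.
4:3 ≈ 1.333; option II is nearest (Δ 0.010).

II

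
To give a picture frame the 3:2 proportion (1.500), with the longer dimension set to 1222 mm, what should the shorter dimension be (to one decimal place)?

814.7 mm

3:2 = 1.50000.
Shorter side = 1222 ÷ 1.50000 ≈ 814.667 → 814.7 mm.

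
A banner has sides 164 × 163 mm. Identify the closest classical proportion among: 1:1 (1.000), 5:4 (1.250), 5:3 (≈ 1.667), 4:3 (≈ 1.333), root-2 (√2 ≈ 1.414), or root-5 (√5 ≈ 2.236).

1:1

Ratio = 164 / 163 ≈ 1.006.
Distances: 1:1 1.000 (Δ 0.006); 5:4 1.250 (Δ 0.244); 5:3 1.667 (Δ 0.661); 4:3 1.333 (Δ 0.327); root-2 1.414 (Δ 0.408); root-5 2.236 (Δ 1.230).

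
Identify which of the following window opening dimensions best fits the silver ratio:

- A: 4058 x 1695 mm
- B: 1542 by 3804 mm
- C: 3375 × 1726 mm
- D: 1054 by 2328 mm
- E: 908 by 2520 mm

Ratios (long/short): A ≈ 2.394; B ≈ 2.467; C ≈ 1.955; D ≈ 2.209; E ≈ 2.775.
silver ratio ≈ 2.414; option A is nearest (Δ 0.020).

A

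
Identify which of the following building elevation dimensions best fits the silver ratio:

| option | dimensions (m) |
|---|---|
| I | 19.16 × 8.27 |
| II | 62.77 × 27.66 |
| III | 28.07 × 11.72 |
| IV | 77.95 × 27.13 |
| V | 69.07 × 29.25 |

III

Target silver ratio ≈ 2.414.
I: 2.317 (Δ0.097)  II: 2.269 (Δ0.145)  III: 2.395 (Δ0.019)  IV: 2.873 (Δ0.459)  V: 2.361 (Δ0.053)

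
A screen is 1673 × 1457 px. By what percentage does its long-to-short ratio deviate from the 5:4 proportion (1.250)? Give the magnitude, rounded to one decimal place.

8.1%

Ratio = 1673 / 1457 ≈ 1.1482.
Ideal 5:4 = 1.2500. |1.1482 − 1.2500| / 1.2500 ≈ 8.14% → 8.1%.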